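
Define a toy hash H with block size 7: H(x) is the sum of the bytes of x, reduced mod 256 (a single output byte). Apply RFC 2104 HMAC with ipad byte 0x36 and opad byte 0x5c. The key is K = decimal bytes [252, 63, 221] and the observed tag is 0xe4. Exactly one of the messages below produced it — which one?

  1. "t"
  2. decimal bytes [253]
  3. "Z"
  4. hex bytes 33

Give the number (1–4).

Key decimal bytes [252, 63, 221] = fc 3f dd is 3 bytes ≤ B = 7; zero-pad to 7 bytes: K' = fc 3f dd 00 00 00 00.
K' ⊕ ipad = ca 09 eb 36 36 36 36; K' ⊕ opad = a0 63 81 5c 5c 5c 5c.
m1: inner = H(ca 09 eb 36 36 36 36 74) = 0a; tag = H(a0 63 81 5c 5c 5c 5c 0a) = fe
m2: inner = H(ca 09 eb 36 36 36 36 fd) = 93; tag = H(a0 63 81 5c 5c 5c 5c 93) = 87
m3: inner = H(ca 09 eb 36 36 36 36 5a) = f0; tag = H(a0 63 81 5c 5c 5c 5c f0) = e4 ← matches
m4: inner = H(ca 09 eb 36 36 36 36 33) = c9; tag = H(a0 63 81 5c 5c 5c 5c c9) = bd

3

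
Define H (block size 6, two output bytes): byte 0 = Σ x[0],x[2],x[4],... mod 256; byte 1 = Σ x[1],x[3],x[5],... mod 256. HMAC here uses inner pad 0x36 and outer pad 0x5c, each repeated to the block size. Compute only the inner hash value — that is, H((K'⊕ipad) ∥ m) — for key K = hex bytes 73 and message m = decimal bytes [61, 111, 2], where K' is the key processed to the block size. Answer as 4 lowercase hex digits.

f011

Key hex bytes 73 is 1 byte ≤ B = 6; zero-pad to 6 bytes: K' = 73 00 00 00 00 00.
K' ⊕ ipad = 45 36 36 36 36 36.
Inner input = 45 36 36 36 36 36 ∥ 3d 6f 02.
Inner hash: even-index sum = 240 mod 256 = 240; odd-index sum = 273 mod 256 = 17 → f0 11.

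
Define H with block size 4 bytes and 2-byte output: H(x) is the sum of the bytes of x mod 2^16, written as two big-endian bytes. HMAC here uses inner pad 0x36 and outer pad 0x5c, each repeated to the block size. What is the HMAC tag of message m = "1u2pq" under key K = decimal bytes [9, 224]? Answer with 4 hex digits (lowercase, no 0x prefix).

0206

Key decimal bytes [9, 224] = 09 e0 is 2 bytes ≤ B = 4; zero-pad to 4 bytes: K' = 09 e0 00 00.
K' ⊕ ipad = 3f d6 36 36.  K' ⊕ opad = 55 bc 5c 5c.
Inner input = (K'⊕ipad) ∥ m = 3f d6 36 36 ∥ 31 75 32 70 71.
Inner hash: sum = 63+214+54+54+49+117+50+112+113 = 826 → 03 3a.
Outer input = (K'⊕opad) ∥ inner = 55 bc 5c 5c ∥ 03 3a.
Outer hash (tag): sum = 85+188+92+92+3+58 = 518 → 02 06.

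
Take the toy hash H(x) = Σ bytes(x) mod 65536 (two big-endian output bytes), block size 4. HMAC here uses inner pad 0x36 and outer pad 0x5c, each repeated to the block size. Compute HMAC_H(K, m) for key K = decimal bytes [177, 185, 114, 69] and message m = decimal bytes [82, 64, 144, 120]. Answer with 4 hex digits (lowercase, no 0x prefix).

Key decimal bytes [177, 185, 114, 69] = b1 b9 72 45 is exactly B = 4 bytes: K' = b1 b9 72 45.
K' ⊕ ipad = 87 8f 44 73.  K' ⊕ opad = ed e5 2e 19.
Inner input = (K'⊕ipad) ∥ m = 87 8f 44 73 ∥ 52 40 90 78.
Inner hash: sum = 135+143+68+115+82+64+144+120 = 871 → 03 67.
Outer input = (K'⊕opad) ∥ inner = ed e5 2e 19 ∥ 03 67.
Outer hash (tag): sum = 237+229+46+25+3+103 = 643 → 02 83.

0283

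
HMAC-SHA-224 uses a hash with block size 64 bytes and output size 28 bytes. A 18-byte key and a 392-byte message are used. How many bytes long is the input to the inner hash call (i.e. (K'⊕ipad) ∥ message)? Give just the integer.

456

Key is 18 ≤ 64 bytes, zero-padded: |K'| = 64.
Inner input = (K'⊕ipad) ∥ m → 64 + 392 = 456 bytes.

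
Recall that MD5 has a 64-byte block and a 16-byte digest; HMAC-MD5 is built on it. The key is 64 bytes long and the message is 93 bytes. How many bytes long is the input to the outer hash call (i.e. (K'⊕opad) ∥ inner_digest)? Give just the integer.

Key is 64 ≤ 64 bytes, zero-padded: |K'| = 64.
Outer input = (K'⊕opad) ∥ H(inner) → 64 + 16 = 80 bytes.

80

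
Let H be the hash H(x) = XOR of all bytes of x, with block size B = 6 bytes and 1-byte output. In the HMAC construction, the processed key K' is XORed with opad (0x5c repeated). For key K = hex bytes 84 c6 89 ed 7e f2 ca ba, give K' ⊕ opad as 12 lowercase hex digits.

Key hex bytes 84 c6 89 ed 7e f2 ca ba is 8 bytes > B = 6, so hash it first: H(key) = da, then zero-pad to 6 bytes: K' = da 00 00 00 00 00.
XOR each byte with 0x5c: da⊕5c=86, 00⊕5c=5c, 00⊕5c=5c, 00⊕5c=5c, 00⊕5c=5c, 00⊕5c=5c.

865c5c5c5c5c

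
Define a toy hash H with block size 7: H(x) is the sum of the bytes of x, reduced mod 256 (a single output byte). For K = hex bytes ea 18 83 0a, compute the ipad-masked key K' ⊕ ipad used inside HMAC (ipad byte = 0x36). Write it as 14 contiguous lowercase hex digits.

dc2eb53c363636

Key hex bytes ea 18 83 0a is 4 bytes ≤ B = 7; zero-pad to 7 bytes: K' = ea 18 83 0a 00 00 00.
XOR each byte with 0x36: ea⊕36=dc, 18⊕36=2e, 83⊕36=b5, 0a⊕36=3c, 00⊕36=36, 00⊕36=36, 00⊕36=36.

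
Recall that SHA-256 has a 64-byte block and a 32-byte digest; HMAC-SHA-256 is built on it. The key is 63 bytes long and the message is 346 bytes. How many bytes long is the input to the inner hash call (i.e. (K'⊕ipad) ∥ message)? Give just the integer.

Key is 63 ≤ 64 bytes, zero-padded: |K'| = 64.
Inner input = (K'⊕ipad) ∥ m → 64 + 346 = 410 bytes.

410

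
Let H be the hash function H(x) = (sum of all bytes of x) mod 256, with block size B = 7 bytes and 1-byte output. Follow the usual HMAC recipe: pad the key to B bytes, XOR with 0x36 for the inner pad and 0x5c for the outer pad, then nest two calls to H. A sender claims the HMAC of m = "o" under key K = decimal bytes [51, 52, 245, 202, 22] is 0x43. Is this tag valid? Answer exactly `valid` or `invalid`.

Key decimal bytes [51, 52, 245, 202, 22] = 33 34 f5 ca 16 is 5 bytes ≤ B = 7; zero-pad to 7 bytes: K' = 33 34 f5 ca 16 00 00.
K' ⊕ ipad = 05 02 c3 fc 20 36 36; K' ⊕ opad = 6f 68 a9 96 4a 5c 5c.
Inner hash: sum = 5+2+195+252+32+54+54+111 = 705; mod 256 = 193 → c1.
Outer hash (recomputed tag): sum = 111+104+169+150+74+92+92+193 = 985; mod 256 = 217 → d9.
Recomputed tag = d9; claimed = 43 → mismatch.

invalid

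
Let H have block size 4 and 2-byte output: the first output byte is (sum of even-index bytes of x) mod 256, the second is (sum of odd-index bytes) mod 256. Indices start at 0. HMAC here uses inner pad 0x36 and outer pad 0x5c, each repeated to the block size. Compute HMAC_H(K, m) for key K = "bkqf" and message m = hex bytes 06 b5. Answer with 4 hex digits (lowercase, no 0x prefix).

Key "bkqf" = 62 6b 71 66 is exactly B = 4 bytes: K' = 62 6b 71 66.
K' ⊕ ipad = 54 5d 47 50.  K' ⊕ opad = 3e 37 2d 3a.
Inner input = (K'⊕ipad) ∥ m = 54 5d 47 50 ∥ 06 b5.
Inner hash: even-index sum = 161 mod 256 = 161; odd-index sum = 354 mod 256 = 98 → a1 62.
Outer input = (K'⊕opad) ∥ inner = 3e 37 2d 3a ∥ a1 62.
Outer hash (tag): even-index sum = 268 mod 256 = 12; odd-index sum = 211 mod 256 = 211 → 0c d3.

0cd3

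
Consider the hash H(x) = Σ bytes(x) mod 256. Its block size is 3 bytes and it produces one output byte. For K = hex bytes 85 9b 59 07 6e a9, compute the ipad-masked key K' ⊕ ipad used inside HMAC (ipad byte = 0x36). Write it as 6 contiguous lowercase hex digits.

Key hex bytes 85 9b 59 07 6e a9 is 6 bytes > B = 3, so hash it first: H(key) = 97, then zero-pad to 3 bytes: K' = 97 00 00.
XOR each byte with 0x36: 97⊕36=a1, 00⊕36=36, 00⊕36=36.

a13636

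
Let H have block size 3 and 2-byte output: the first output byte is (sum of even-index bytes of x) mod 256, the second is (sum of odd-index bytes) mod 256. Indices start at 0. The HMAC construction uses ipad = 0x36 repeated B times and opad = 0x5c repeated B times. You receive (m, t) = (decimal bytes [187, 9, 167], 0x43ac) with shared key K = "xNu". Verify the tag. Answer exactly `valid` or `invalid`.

invalid

Key "xNu" = 78 4e 75 is exactly B = 3 bytes: K' = 78 4e 75.
K' ⊕ ipad = 4e 78 43; K' ⊕ opad = 24 12 29.
Inner hash: even-index sum = 154 mod 256 = 154; odd-index sum = 474 mod 256 = 218 → 9a da.
Outer hash (recomputed tag): even-index sum = 295 mod 256 = 39; odd-index sum = 172 mod 256 = 172 → 27 ac.
Recomputed tag = 27ac; claimed = 43ac → mismatch.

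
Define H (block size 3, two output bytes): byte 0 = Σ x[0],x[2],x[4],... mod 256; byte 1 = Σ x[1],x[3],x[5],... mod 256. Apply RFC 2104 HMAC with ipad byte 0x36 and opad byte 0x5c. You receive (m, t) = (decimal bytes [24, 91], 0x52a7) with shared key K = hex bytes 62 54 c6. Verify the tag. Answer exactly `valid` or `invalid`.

valid

Key hex bytes 62 54 c6 is exactly B = 3 bytes: K' = 62 54 c6.
K' ⊕ ipad = 54 62 f0; K' ⊕ opad = 3e 08 9a.
Inner hash: even-index sum = 415 mod 256 = 159; odd-index sum = 122 mod 256 = 122 → 9f 7a.
Outer hash (recomputed tag): even-index sum = 338 mod 256 = 82; odd-index sum = 167 mod 256 = 167 → 52 a7.
Recomputed tag = 52a7; claimed = 52a7 → match.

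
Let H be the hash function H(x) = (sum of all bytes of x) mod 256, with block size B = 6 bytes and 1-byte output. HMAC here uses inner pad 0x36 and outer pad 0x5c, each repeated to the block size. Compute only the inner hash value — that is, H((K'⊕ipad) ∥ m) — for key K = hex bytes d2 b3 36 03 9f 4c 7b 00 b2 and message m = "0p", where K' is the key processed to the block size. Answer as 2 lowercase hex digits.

8e

Key hex bytes d2 b3 36 03 9f 4c 7b 00 b2 is 9 bytes > B = 6, so hash it first: H(key) = d6, then zero-pad to 6 bytes: K' = d6 00 00 00 00 00.
K' ⊕ ipad = e0 36 36 36 36 36.
Inner input = e0 36 36 36 36 36 ∥ 30 70.
Inner hash: sum = 224+54+54+54+54+54+48+112 = 654; mod 256 = 142 → 8e.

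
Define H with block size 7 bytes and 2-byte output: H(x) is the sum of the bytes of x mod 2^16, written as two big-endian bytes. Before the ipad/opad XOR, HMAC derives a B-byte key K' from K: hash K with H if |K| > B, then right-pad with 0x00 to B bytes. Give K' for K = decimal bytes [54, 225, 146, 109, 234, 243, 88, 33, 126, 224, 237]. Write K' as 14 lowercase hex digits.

|K| = 11 > B = 7, so first hash the key.
H(K): sum = 54+225+146+109+234+243+88+33+126+224+237 = 1719 → 06 b7.
Zero-pad H(K) = 06 b7 to 7 bytes: K' = 06 b7 00 00 00 00 00.

06b70000000000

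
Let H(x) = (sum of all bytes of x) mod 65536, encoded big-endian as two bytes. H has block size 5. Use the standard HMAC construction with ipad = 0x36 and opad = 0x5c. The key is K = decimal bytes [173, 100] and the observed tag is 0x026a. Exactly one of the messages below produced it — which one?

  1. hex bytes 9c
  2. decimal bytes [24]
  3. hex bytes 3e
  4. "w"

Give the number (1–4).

1

Key decimal bytes [173, 100] = ad 64 is 2 bytes ≤ B = 5; zero-pad to 5 bytes: K' = ad 64 00 00 00.
K' ⊕ ipad = 9b 52 36 36 36; K' ⊕ opad = f1 38 5c 5c 5c.
m1: inner = H(9b 52 36 36 36 9c) = 02 2b; tag = H(f1 38 5c 5c 5c 02 2b) = 026a ← matches
m2: inner = H(9b 52 36 36 36 18) = 01 a7; tag = H(f1 38 5c 5c 5c 01 a7) = 02e5
m3: inner = H(9b 52 36 36 36 3e) = 01 cd; tag = H(f1 38 5c 5c 5c 01 cd) = 030b
m4: inner = H(9b 52 36 36 36 77) = 02 06; tag = H(f1 38 5c 5c 5c 02 06) = 0245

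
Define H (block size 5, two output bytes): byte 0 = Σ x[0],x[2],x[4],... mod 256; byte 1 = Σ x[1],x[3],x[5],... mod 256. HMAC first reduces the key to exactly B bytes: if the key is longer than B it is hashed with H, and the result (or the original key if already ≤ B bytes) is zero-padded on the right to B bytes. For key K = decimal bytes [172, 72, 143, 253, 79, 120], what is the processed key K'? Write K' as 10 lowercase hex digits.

8abd000000

|K| = 6 > B = 5, so first hash the key.
H(K): even-index sum = 394 mod 256 = 138; odd-index sum = 445 mod 256 = 189 → 8a bd.
Zero-pad H(K) = 8a bd to 5 bytes: K' = 8a bd 00 00 00.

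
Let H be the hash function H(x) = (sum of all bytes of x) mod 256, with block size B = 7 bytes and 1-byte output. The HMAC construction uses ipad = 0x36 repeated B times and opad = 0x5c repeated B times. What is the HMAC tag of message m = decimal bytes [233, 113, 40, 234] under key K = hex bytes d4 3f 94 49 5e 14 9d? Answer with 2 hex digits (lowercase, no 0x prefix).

80

Key hex bytes d4 3f 94 49 5e 14 9d is exactly B = 7 bytes: K' = d4 3f 94 49 5e 14 9d.
K' ⊕ ipad = e2 09 a2 7f 68 22 ab.  K' ⊕ opad = 88 63 c8 15 02 48 c1.
Inner input = (K'⊕ipad) ∥ m = e2 09 a2 7f 68 22 ab ∥ e9 71 28 ea.
Inner hash: sum = 226+9+162+127+104+34+171+233+113+40+234 = 1453; mod 256 = 173 → ad.
Outer input = (K'⊕opad) ∥ inner = 88 63 c8 15 02 48 c1 ∥ ad.
Outer hash (tag): sum = 136+99+200+21+2+72+193+173 = 896; mod 256 = 128 → 80.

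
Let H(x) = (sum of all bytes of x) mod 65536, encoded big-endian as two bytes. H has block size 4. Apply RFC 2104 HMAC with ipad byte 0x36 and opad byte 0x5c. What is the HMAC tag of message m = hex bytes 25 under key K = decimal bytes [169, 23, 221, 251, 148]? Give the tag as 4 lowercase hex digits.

Key decimal bytes [169, 23, 221, 251, 148] = a9 17 dd fb 94 is 5 bytes > B = 4, so hash it first: H(key) = 03 2c, then zero-pad to 4 bytes: K' = 03 2c 00 00.
K' ⊕ ipad = 35 1a 36 36.  K' ⊕ opad = 5f 70 5c 5c.
Inner input = (K'⊕ipad) ∥ m = 35 1a 36 36 ∥ 25.
Inner hash: sum = 53+26+54+54+37 = 224 → 00 e0.
Outer input = (K'⊕opad) ∥ inner = 5f 70 5c 5c ∥ 00 e0.
Outer hash (tag): sum = 95+112+92+92+0+224 = 615 → 02 67.

0267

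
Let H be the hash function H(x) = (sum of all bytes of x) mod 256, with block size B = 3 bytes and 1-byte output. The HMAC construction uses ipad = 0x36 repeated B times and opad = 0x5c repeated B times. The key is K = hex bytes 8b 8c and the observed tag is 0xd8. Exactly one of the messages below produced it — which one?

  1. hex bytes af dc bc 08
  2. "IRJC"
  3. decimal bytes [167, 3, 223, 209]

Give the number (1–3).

Key hex bytes 8b 8c is 2 bytes ≤ B = 3; zero-pad to 3 bytes: K' = 8b 8c 00.
K' ⊕ ipad = bd ba 36; K' ⊕ opad = d7 d0 5c.
m1: inner = H(bd ba 36 af dc bc 08) = fc; tag = H(d7 d0 5c fc) = ff
m2: inner = H(bd ba 36 49 52 4a 43) = d5; tag = H(d7 d0 5c d5) = d8 ← matches
m3: inner = H(bd ba 36 a7 03 df d1) = 07; tag = H(d7 d0 5c 07) = 0a

2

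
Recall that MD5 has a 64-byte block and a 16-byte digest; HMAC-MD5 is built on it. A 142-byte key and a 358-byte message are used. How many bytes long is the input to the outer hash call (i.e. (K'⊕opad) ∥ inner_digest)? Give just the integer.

Key is 142 > 64 bytes, so it is hashed to 16 bytes then zero-padded to 64: |K'| = 64.
Outer input = (K'⊕opad) ∥ H(inner) → 64 + 16 = 80 bytes.

80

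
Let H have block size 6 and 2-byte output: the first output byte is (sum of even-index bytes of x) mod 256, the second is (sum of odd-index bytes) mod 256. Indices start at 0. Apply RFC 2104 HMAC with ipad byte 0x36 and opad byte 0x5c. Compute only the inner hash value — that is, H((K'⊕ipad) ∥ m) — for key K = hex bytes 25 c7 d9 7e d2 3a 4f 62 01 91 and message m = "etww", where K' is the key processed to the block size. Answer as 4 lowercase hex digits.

Key hex bytes 25 c7 d9 7e d2 3a 4f 62 01 91 is 10 bytes > B = 6, so hash it first: H(key) = 20 72, then zero-pad to 6 bytes: K' = 20 72 00 00 00 00.
K' ⊕ ipad = 16 44 36 36 36 36.
Inner input = 16 44 36 36 36 36 ∥ 65 74 77 77.
Inner hash: even-index sum = 350 mod 256 = 94; odd-index sum = 411 mod 256 = 155 → 5e 9b.

5e9b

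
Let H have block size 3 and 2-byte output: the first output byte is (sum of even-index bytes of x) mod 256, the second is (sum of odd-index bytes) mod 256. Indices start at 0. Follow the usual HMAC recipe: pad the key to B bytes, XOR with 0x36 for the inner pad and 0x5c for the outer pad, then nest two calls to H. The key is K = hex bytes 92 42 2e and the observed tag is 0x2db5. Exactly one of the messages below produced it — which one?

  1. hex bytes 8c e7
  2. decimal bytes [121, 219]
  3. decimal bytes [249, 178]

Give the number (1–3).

Key hex bytes 92 42 2e is exactly B = 3 bytes: K' = 92 42 2e.
K' ⊕ ipad = a4 74 18; K' ⊕ opad = ce 1e 72.
m1: inner = H(a4 74 18 8c e7) = a3 00; tag = H(ce 1e 72 a3 00) = 40c1
m2: inner = H(a4 74 18 79 db) = 97 ed; tag = H(ce 1e 72 97 ed) = 2db5 ← matches
m3: inner = H(a4 74 18 f9 b2) = 6e 6d; tag = H(ce 1e 72 6e 6d) = ad8c

2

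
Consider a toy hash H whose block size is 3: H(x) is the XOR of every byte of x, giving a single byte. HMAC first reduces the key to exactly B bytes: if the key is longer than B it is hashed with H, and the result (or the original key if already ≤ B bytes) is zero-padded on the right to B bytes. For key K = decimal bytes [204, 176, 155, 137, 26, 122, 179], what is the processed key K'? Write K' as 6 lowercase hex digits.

|K| = 7 > B = 3, so first hash the key.
H(K): XOR cc⊕b0⊕9b⊕89⊕1a⊕7a⊕b3 = bd.
Zero-pad H(K) = bd to 3 bytes: K' = bd 00 00.

bd0000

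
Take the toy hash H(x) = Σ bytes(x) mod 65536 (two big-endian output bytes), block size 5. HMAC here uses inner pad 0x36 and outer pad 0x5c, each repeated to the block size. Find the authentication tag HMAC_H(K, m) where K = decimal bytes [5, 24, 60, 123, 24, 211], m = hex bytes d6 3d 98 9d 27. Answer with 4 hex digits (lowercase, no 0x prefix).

Key decimal bytes [5, 24, 60, 123, 24, 211] = 05 18 3c 7b 18 d3 is 6 bytes > B = 5, so hash it first: H(key) = 01 bf, then zero-pad to 5 bytes: K' = 01 bf 00 00 00.
K' ⊕ ipad = 37 89 36 36 36.  K' ⊕ opad = 5d e3 5c 5c 5c.
Inner input = (K'⊕ipad) ∥ m = 37 89 36 36 36 ∥ d6 3d 98 9d 27.
Inner hash: sum = 55+137+54+54+54+214+61+152+157+39 = 977 → 03 d1.
Outer input = (K'⊕opad) ∥ inner = 5d e3 5c 5c 5c ∥ 03 d1.
Outer hash (tag): sum = 93+227+92+92+92+3+209 = 808 → 03 28.

0328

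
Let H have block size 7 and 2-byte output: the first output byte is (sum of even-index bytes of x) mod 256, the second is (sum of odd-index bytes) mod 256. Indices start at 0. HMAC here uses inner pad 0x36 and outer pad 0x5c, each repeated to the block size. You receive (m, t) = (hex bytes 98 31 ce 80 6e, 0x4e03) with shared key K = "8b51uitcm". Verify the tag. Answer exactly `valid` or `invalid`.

Key "8b51uitcm" = 38 62 35 31 75 69 74 63 6d is 9 bytes > B = 7, so hash it first: H(key) = c3 5f, then zero-pad to 7 bytes: K' = c3 5f 00 00 00 00 00.
K' ⊕ ipad = f5 69 36 36 36 36 36; K' ⊕ opad = 9f 03 5c 5c 5c 5c 5c.
Inner hash: even-index sum = 584 mod 256 = 72; odd-index sum = 681 mod 256 = 169 → 48 a9.
Outer hash (recomputed tag): even-index sum = 604 mod 256 = 92; odd-index sum = 259 mod 256 = 3 → 5c 03.
Recomputed tag = 5c03; claimed = 4e03 → mismatch.

invalid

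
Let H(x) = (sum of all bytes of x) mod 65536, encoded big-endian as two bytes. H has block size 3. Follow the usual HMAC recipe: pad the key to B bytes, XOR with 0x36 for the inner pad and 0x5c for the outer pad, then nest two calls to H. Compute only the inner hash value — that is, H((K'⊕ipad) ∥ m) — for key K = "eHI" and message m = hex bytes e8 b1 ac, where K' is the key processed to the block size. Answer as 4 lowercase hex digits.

Key "eHI" = 65 48 49 is exactly B = 3 bytes: K' = 65 48 49.
K' ⊕ ipad = 53 7e 7f.
Inner input = 53 7e 7f ∥ e8 b1 ac.
Inner hash: sum = 83+126+127+232+177+172 = 917 → 03 95.

0395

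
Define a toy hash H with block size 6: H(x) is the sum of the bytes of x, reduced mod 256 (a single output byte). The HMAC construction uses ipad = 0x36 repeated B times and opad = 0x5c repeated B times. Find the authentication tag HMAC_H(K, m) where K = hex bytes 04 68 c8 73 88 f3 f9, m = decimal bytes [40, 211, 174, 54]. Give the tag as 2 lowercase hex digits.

Key hex bytes 04 68 c8 73 88 f3 f9 is 7 bytes > B = 6, so hash it first: H(key) = 1b, then zero-pad to 6 bytes: K' = 1b 00 00 00 00 00.
K' ⊕ ipad = 2d 36 36 36 36 36.  K' ⊕ opad = 47 5c 5c 5c 5c 5c.
Inner input = (K'⊕ipad) ∥ m = 2d 36 36 36 36 36 ∥ 28 d3 ae 36.
Inner hash: sum = 45+54+54+54+54+54+40+211+174+54 = 794; mod 256 = 26 → 1a.
Outer input = (K'⊕opad) ∥ inner = 47 5c 5c 5c 5c 5c ∥ 1a.
Outer hash (tag): sum = 71+92+92+92+92+92+26 = 557; mod 256 = 45 → 2d.

2d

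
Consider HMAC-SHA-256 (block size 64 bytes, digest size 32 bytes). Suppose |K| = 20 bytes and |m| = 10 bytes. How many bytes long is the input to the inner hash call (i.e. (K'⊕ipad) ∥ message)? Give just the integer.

74

Key is 20 ≤ 64 bytes, zero-padded: |K'| = 64.
Inner input = (K'⊕ipad) ∥ m → 64 + 10 = 74 bytes.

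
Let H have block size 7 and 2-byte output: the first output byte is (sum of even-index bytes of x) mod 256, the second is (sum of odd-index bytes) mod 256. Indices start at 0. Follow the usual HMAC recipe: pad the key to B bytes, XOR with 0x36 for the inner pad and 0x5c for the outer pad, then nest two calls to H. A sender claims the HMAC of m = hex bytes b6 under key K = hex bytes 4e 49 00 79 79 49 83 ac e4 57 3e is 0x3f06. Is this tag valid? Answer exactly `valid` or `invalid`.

invalid

Key hex bytes 4e 49 00 79 79 49 83 ac e4 57 3e is 11 bytes > B = 7, so hash it first: H(key) = 6c 0e, then zero-pad to 7 bytes: K' = 6c 0e 00 00 00 00 00.
K' ⊕ ipad = 5a 38 36 36 36 36 36; K' ⊕ opad = 30 52 5c 5c 5c 5c 5c.
Inner hash: even-index sum = 252 mod 256 = 252; odd-index sum = 346 mod 256 = 90 → fc 5a.
Outer hash (recomputed tag): even-index sum = 414 mod 256 = 158; odd-index sum = 518 mod 256 = 6 → 9e 06.
Recomputed tag = 9e06; claimed = 3f06 → mismatch.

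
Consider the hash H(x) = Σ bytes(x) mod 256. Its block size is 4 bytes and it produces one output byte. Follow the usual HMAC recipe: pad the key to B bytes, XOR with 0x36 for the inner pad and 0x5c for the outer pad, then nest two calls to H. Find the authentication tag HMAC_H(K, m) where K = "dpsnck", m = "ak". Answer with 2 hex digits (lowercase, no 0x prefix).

Key "dpsnck" = 64 70 73 6e 63 6b is 6 bytes > B = 4, so hash it first: H(key) = 83, then zero-pad to 4 bytes: K' = 83 00 00 00.
K' ⊕ ipad = b5 36 36 36.  K' ⊕ opad = df 5c 5c 5c.
Inner input = (K'⊕ipad) ∥ m = b5 36 36 36 ∥ 61 6b.
Inner hash: sum = 181+54+54+54+97+107 = 547; mod 256 = 35 → 23.
Outer input = (K'⊕opad) ∥ inner = df 5c 5c 5c ∥ 23.
Outer hash (tag): sum = 223+92+92+92+35 = 534; mod 256 = 22 → 16.

16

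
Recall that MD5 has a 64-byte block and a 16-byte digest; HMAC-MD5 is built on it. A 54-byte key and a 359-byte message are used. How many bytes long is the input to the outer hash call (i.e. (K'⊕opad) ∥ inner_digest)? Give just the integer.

Key is 54 ≤ 64 bytes, zero-padded: |K'| = 64.
Outer input = (K'⊕opad) ∥ H(inner) → 64 + 16 = 80 bytes.

80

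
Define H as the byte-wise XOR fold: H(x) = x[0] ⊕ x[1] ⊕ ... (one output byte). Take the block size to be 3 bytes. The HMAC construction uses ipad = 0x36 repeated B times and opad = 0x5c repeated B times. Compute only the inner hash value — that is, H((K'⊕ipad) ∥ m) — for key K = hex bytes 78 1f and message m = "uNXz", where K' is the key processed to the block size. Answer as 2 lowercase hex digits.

48

Key hex bytes 78 1f is 2 bytes ≤ B = 3; zero-pad to 3 bytes: K' = 78 1f 00.
K' ⊕ ipad = 4e 29 36.
Inner input = 4e 29 36 ∥ 75 4e 58 7a.
Inner hash: XOR 4e⊕29⊕36⊕75⊕4e⊕58⊕7a = 48.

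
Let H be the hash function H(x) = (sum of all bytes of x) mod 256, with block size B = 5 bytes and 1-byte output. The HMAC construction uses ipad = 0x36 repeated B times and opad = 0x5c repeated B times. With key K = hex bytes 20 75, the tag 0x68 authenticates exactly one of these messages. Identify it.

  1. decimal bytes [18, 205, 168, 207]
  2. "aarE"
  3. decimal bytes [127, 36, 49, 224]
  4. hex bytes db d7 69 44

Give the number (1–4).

Key hex bytes 20 75 is 2 bytes ≤ B = 5; zero-pad to 5 bytes: K' = 20 75 00 00 00.
K' ⊕ ipad = 16 43 36 36 36; K' ⊕ opad = 7c 29 5c 5c 5c.
m1: inner = H(16 43 36 36 36 12 cd a8 cf) = 51; tag = H(7c 29 5c 5c 5c 51) = 0a
m2: inner = H(16 43 36 36 36 61 61 72 45) = 74; tag = H(7c 29 5c 5c 5c 74) = 2d
m3: inner = H(16 43 36 36 36 7f 24 31 e0) = af; tag = H(7c 29 5c 5c 5c af) = 68 ← matches
m4: inner = H(16 43 36 36 36 db d7 69 44) = 5a; tag = H(7c 29 5c 5c 5c 5a) = 13

3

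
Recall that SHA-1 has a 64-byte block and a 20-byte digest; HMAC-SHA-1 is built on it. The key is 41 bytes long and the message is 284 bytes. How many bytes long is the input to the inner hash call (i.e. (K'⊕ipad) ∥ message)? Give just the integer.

348

Key is 41 ≤ 64 bytes, zero-padded: |K'| = 64.
Inner input = (K'⊕ipad) ∥ m → 64 + 284 = 348 bytes.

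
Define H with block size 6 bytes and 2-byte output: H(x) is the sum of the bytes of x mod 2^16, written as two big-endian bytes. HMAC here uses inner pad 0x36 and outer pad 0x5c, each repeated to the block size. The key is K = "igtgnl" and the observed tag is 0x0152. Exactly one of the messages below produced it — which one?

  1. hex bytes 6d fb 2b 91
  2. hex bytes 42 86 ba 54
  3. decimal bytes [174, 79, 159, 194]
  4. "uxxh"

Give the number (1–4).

Key "igtgnl" = 69 67 74 67 6e 6c is exactly B = 6 bytes: K' = 69 67 74 67 6e 6c.
K' ⊕ ipad = 5f 51 42 51 58 5a; K' ⊕ opad = 35 3b 28 3b 32 30.
m1: inner = H(5f 51 42 51 58 5a 6d fb 2b 91) = 04 19; tag = H(35 3b 28 3b 32 30 04 19) = 0152 ← matches
m2: inner = H(5f 51 42 51 58 5a 42 86 ba 54) = 03 cb; tag = H(35 3b 28 3b 32 30 03 cb) = 0203
m3: inner = H(5f 51 42 51 58 5a ae 4f 9f c2) = 04 53; tag = H(35 3b 28 3b 32 30 04 53) = 018c
m4: inner = H(5f 51 42 51 58 5a 75 78 78 68) = 03 c2; tag = H(35 3b 28 3b 32 30 03 c2) = 01fa

1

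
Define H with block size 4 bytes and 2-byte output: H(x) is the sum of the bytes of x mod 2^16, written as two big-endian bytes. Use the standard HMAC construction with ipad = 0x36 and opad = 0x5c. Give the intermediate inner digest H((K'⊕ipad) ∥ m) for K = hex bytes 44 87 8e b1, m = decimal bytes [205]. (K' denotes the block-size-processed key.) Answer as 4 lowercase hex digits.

Key hex bytes 44 87 8e b1 is exactly B = 4 bytes: K' = 44 87 8e b1.
K' ⊕ ipad = 72 b1 b8 87.
Inner input = 72 b1 b8 87 ∥ cd.
Inner hash: sum = 114+177+184+135+205 = 815 → 03 2f.

032f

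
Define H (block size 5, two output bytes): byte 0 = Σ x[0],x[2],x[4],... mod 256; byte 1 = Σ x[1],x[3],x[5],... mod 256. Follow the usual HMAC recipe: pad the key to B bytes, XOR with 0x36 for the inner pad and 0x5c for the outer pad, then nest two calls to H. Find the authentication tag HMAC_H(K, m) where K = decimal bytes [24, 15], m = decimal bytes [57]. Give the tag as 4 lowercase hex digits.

a449

Key decimal bytes [24, 15] = 18 0f is 2 bytes ≤ B = 5; zero-pad to 5 bytes: K' = 18 0f 00 00 00.
K' ⊕ ipad = 2e 39 36 36 36.  K' ⊕ opad = 44 53 5c 5c 5c.
Inner input = (K'⊕ipad) ∥ m = 2e 39 36 36 36 ∥ 39.
Inner hash: even-index sum = 154 mod 256 = 154; odd-index sum = 168 mod 256 = 168 → 9a a8.
Outer input = (K'⊕opad) ∥ inner = 44 53 5c 5c 5c ∥ 9a a8.
Outer hash (tag): even-index sum = 420 mod 256 = 164; odd-index sum = 329 mod 256 = 73 → a4 49.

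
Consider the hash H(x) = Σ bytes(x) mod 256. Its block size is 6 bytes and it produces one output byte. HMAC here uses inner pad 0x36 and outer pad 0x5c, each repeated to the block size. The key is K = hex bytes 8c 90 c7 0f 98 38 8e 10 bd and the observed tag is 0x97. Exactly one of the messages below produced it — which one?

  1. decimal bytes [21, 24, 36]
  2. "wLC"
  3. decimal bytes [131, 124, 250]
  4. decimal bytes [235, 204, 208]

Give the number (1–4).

1

Key hex bytes 8c 90 c7 0f 98 38 8e 10 bd is 9 bytes > B = 6, so hash it first: H(key) = 1d, then zero-pad to 6 bytes: K' = 1d 00 00 00 00 00.
K' ⊕ ipad = 2b 36 36 36 36 36; K' ⊕ opad = 41 5c 5c 5c 5c 5c.
m1: inner = H(2b 36 36 36 36 36 15 18 24) = 8a; tag = H(41 5c 5c 5c 5c 5c 8a) = 97 ← matches
m2: inner = H(2b 36 36 36 36 36 77 4c 43) = 3f; tag = H(41 5c 5c 5c 5c 5c 3f) = 4c
m3: inner = H(2b 36 36 36 36 36 83 7c fa) = 32; tag = H(41 5c 5c 5c 5c 5c 32) = 3f
m4: inner = H(2b 36 36 36 36 36 eb cc d0) = c0; tag = H(41 5c 5c 5c 5c 5c c0) = cd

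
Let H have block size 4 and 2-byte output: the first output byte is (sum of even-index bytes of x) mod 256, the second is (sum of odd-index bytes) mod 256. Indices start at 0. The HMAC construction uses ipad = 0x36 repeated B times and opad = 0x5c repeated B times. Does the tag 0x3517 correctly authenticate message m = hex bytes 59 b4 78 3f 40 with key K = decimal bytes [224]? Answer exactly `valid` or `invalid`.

valid

Key decimal bytes [224] = e0 is 1 byte ≤ B = 4; zero-pad to 4 bytes: K' = e0 00 00 00.
K' ⊕ ipad = d6 36 36 36; K' ⊕ opad = bc 5c 5c 5c.
Inner hash: even-index sum = 541 mod 256 = 29; odd-index sum = 351 mod 256 = 95 → 1d 5f.
Outer hash (recomputed tag): even-index sum = 309 mod 256 = 53; odd-index sum = 279 mod 256 = 23 → 35 17.
Recomputed tag = 3517; claimed = 3517 → match.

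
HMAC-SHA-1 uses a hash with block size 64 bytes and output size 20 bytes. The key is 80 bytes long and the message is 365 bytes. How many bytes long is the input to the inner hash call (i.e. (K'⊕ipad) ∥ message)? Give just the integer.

Key is 80 > 64 bytes, so it is hashed to 20 bytes then zero-padded to 64: |K'| = 64.
Inner input = (K'⊕ipad) ∥ m → 64 + 365 = 429 bytes.

429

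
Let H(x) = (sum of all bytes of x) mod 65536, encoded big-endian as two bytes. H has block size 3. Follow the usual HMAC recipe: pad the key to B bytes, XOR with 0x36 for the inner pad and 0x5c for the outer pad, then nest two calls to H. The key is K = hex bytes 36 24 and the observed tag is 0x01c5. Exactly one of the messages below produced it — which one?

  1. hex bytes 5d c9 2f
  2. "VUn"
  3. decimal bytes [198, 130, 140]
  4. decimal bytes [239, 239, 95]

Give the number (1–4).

4

Key hex bytes 36 24 is 2 bytes ≤ B = 3; zero-pad to 3 bytes: K' = 36 24 00.
K' ⊕ ipad = 00 12 36; K' ⊕ opad = 6a 78 5c.
m1: inner = H(00 12 36 5d c9 2f) = 01 9d; tag = H(6a 78 5c 01 9d) = 01dc
m2: inner = H(00 12 36 56 55 6e) = 01 61; tag = H(6a 78 5c 01 61) = 01a0
m3: inner = H(00 12 36 c6 82 8c) = 02 1c; tag = H(6a 78 5c 02 1c) = 015c
m4: inner = H(00 12 36 ef ef 5f) = 02 85; tag = H(6a 78 5c 02 85) = 01c5 ← matches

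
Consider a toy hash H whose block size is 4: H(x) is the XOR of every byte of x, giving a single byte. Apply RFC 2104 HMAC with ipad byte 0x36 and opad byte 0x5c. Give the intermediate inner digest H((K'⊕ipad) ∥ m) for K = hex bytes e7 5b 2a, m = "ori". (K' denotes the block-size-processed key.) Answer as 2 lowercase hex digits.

e2

Key hex bytes e7 5b 2a is 3 bytes ≤ B = 4; zero-pad to 4 bytes: K' = e7 5b 2a 00.
K' ⊕ ipad = d1 6d 1c 36.
Inner input = d1 6d 1c 36 ∥ 6f 72 69.
Inner hash: XOR d1⊕6d⊕1c⊕36⊕6f⊕72⊕69 = e2.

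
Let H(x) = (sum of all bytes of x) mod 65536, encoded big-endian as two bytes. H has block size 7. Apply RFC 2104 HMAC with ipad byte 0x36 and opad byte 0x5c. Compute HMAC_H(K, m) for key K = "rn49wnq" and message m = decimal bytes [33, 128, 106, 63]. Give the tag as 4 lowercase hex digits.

Key "rn49wnq" = 72 6e 34 39 77 6e 71 is exactly B = 7 bytes: K' = 72 6e 34 39 77 6e 71.
K' ⊕ ipad = 44 58 02 0f 41 58 47.  K' ⊕ opad = 2e 32 68 65 2b 32 2d.
Inner input = (K'⊕ipad) ∥ m = 44 58 02 0f 41 58 47 ∥ 21 80 6a 3f.
Inner hash: sum = 68+88+2+15+65+88+71+33+128+106+63 = 727 → 02 d7.
Outer input = (K'⊕opad) ∥ inner = 2e 32 68 65 2b 32 2d ∥ 02 d7.
Outer hash (tag): sum = 46+50+104+101+43+50+45+2+215 = 656 → 02 90.

0290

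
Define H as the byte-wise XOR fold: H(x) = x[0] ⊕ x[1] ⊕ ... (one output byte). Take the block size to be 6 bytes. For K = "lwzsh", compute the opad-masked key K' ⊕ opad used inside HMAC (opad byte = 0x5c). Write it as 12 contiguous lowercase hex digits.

302b262f345c

Key "lwzsh" = 6c 77 7a 73 68 is 5 bytes ≤ B = 6; zero-pad to 6 bytes: K' = 6c 77 7a 73 68 00.
XOR each byte with 0x5c: 6c⊕5c=30, 77⊕5c=2b, 7a⊕5c=26, 73⊕5c=2f, 68⊕5c=34, 00⊕5c=5c.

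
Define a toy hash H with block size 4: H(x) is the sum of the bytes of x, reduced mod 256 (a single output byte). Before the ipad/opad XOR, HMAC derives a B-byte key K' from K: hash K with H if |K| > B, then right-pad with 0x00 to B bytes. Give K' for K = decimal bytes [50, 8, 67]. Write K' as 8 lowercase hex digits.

32084300

Key decimal bytes [50, 8, 67] = 32 08 43 is 3 bytes ≤ B = 4; zero-pad to 4 bytes: K' = 32 08 43 00.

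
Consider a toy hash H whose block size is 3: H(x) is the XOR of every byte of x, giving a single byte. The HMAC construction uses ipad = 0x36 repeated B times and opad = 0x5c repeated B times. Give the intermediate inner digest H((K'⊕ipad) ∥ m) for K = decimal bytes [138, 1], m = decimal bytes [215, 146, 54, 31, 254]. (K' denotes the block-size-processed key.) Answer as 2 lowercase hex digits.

2f

Key decimal bytes [138, 1] = 8a 01 is 2 bytes ≤ B = 3; zero-pad to 3 bytes: K' = 8a 01 00.
K' ⊕ ipad = bc 37 36.
Inner input = bc 37 36 ∥ d7 92 36 1f fe.
Inner hash: XOR bc⊕37⊕36⊕d7⊕92⊕36⊕1f⊕fe = 2f.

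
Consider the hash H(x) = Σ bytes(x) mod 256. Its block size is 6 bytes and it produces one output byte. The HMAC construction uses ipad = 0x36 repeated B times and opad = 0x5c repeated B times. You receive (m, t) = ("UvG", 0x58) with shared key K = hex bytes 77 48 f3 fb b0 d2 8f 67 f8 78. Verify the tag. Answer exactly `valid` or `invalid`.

Key hex bytes 77 48 f3 fb b0 d2 8f 67 f8 78 is 10 bytes > B = 6, so hash it first: H(key) = 95, then zero-pad to 6 bytes: K' = 95 00 00 00 00 00.
K' ⊕ ipad = a3 36 36 36 36 36; K' ⊕ opad = c9 5c 5c 5c 5c 5c.
Inner hash: sum = 163+54+54+54+54+54+85+118+71 = 707; mod 256 = 195 → c3.
Outer hash (recomputed tag): sum = 201+92+92+92+92+92+195 = 856; mod 256 = 88 → 58.
Recomputed tag = 58; claimed = 58 → match.

valid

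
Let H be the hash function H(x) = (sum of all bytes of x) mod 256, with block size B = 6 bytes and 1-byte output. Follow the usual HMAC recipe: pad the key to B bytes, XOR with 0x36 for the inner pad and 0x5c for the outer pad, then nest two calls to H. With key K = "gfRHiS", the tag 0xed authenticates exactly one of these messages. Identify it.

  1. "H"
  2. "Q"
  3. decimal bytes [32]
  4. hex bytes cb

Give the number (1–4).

Key "gfRHiS" = 67 66 52 48 69 53 is exactly B = 6 bytes: K' = 67 66 52 48 69 53.
K' ⊕ ipad = 51 50 64 7e 5f 65; K' ⊕ opad = 3b 3a 0e 14 35 0f.
m1: inner = H(51 50 64 7e 5f 65 48) = 8f; tag = H(3b 3a 0e 14 35 0f 8f) = 6a
m2: inner = H(51 50 64 7e 5f 65 51) = 98; tag = H(3b 3a 0e 14 35 0f 98) = 73
m3: inner = H(51 50 64 7e 5f 65 20) = 67; tag = H(3b 3a 0e 14 35 0f 67) = 42
m4: inner = H(51 50 64 7e 5f 65 cb) = 12; tag = H(3b 3a 0e 14 35 0f 12) = ed ← matches

4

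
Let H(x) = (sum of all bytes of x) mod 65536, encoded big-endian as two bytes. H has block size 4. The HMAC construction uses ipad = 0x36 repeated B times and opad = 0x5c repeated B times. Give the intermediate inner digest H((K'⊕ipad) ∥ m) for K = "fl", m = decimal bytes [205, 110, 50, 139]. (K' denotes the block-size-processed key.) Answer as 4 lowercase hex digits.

Key "fl" = 66 6c is 2 bytes ≤ B = 4; zero-pad to 4 bytes: K' = 66 6c 00 00.
K' ⊕ ipad = 50 5a 36 36.
Inner input = 50 5a 36 36 ∥ cd 6e 32 8b.
Inner hash: sum = 80+90+54+54+205+110+50+139 = 782 → 03 0e.

030e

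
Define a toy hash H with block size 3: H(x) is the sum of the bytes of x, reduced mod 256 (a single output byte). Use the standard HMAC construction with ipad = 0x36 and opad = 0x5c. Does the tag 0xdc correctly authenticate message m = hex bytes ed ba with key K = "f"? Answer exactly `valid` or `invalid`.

Key "f" = 66 is 1 byte ≤ B = 3; zero-pad to 3 bytes: K' = 66 00 00.
K' ⊕ ipad = 50 36 36; K' ⊕ opad = 3a 5c 5c.
Inner hash: sum = 80+54+54+237+186 = 611; mod 256 = 99 → 63.
Outer hash (recomputed tag): sum = 58+92+92+99 = 341; mod 256 = 85 → 55.
Recomputed tag = 55; claimed = dc → mismatch.

invalid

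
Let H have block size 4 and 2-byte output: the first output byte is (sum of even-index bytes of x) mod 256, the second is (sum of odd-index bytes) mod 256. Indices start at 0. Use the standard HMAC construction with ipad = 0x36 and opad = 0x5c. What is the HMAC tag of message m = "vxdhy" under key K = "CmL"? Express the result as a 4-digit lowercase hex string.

Key "CmL" = 43 6d 4c is 3 bytes ≤ B = 4; zero-pad to 4 bytes: K' = 43 6d 4c 00.
K' ⊕ ipad = 75 5b 7a 36.  K' ⊕ opad = 1f 31 10 5c.
Inner input = (K'⊕ipad) ∥ m = 75 5b 7a 36 ∥ 76 78 64 68 79.
Inner hash: even-index sum = 578 mod 256 = 66; odd-index sum = 369 mod 256 = 113 → 42 71.
Outer input = (K'⊕opad) ∥ inner = 1f 31 10 5c ∥ 42 71.
Outer hash (tag): even-index sum = 113 mod 256 = 113; odd-index sum = 254 mod 256 = 254 → 71 fe.

71fe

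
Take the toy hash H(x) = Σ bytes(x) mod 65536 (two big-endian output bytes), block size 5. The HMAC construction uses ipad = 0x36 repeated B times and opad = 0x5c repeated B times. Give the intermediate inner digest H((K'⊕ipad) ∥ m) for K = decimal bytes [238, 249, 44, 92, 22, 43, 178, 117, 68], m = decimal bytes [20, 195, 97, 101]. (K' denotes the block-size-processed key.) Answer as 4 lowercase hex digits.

Key decimal bytes [238, 249, 44, 92, 22, 43, 178, 117, 68] = ee f9 2c 5c 16 2b b2 75 44 is 9 bytes > B = 5, so hash it first: H(key) = 04 1b, then zero-pad to 5 bytes: K' = 04 1b 00 00 00.
K' ⊕ ipad = 32 2d 36 36 36.
Inner input = 32 2d 36 36 36 ∥ 14 c3 61 65.
Inner hash: sum = 50+45+54+54+54+20+195+97+101 = 670 → 02 9e.

029e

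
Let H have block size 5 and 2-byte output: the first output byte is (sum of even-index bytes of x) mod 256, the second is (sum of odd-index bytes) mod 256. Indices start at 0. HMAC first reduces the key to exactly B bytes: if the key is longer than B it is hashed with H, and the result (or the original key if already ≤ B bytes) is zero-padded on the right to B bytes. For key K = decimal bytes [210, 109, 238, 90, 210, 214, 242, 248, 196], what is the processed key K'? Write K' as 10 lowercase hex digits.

4895000000

|K| = 9 > B = 5, so first hash the key.
H(K): even-index sum = 1096 mod 256 = 72; odd-index sum = 661 mod 256 = 149 → 48 95.
Zero-pad H(K) = 48 95 to 5 bytes: K' = 48 95 00 00 00.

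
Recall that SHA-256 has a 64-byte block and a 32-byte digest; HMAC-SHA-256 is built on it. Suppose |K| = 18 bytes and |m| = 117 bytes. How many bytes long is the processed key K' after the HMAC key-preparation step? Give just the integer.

64

Key is 18 ≤ 64 bytes, zero-padded: |K'| = 64.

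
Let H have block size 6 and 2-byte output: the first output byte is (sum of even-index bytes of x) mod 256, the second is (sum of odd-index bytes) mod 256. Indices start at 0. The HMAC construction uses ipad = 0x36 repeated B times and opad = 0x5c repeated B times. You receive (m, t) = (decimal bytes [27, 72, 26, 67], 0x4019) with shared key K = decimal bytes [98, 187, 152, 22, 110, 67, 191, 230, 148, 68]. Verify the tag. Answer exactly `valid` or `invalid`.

invalid

Key decimal bytes [98, 187, 152, 22, 110, 67, 191, 230, 148, 68] = 62 bb 98 16 6e 43 bf e6 94 44 is 10 bytes > B = 6, so hash it first: H(key) = bb 3e, then zero-pad to 6 bytes: K' = bb 3e 00 00 00 00.
K' ⊕ ipad = 8d 08 36 36 36 36; K' ⊕ opad = e7 62 5c 5c 5c 5c.
Inner hash: even-index sum = 302 mod 256 = 46; odd-index sum = 255 mod 256 = 255 → 2e ff.
Outer hash (recomputed tag): even-index sum = 461 mod 256 = 205; odd-index sum = 537 mod 256 = 25 → cd 19.
Recomputed tag = cd19; claimed = 4019 → mismatch.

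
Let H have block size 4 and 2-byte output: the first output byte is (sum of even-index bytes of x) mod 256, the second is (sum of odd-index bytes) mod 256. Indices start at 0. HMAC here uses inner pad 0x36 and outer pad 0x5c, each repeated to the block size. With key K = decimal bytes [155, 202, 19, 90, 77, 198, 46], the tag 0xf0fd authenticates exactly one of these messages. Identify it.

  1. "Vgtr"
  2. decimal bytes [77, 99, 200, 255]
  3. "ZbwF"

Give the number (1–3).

Key decimal bytes [155, 202, 19, 90, 77, 198, 46] = 9b ca 13 5a 4d c6 2e is 7 bytes > B = 4, so hash it first: H(key) = 29 ea, then zero-pad to 4 bytes: K' = 29 ea 00 00.
K' ⊕ ipad = 1f dc 36 36; K' ⊕ opad = 75 b6 5c 5c.
m1: inner = H(1f dc 36 36 56 67 74 72) = 1f eb; tag = H(75 b6 5c 5c 1f eb) = f0fd ← matches
m2: inner = H(1f dc 36 36 4d 63 c8 ff) = 6a 74; tag = H(75 b6 5c 5c 6a 74) = 3b86
m3: inner = H(1f dc 36 36 5a 62 77 46) = 26 ba; tag = H(75 b6 5c 5c 26 ba) = f7cc

1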